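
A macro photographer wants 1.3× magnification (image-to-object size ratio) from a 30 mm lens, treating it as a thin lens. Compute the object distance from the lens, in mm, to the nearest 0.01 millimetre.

With m = dᵢ/dₒ and 1/f = 1/dₒ + 1/dᵢ, substituting dᵢ = m·dₒ gives 1/f = (1 + 1/m)/dₒ, hence dₒ = f·(1 + 1/m).
dₒ = 30 × (1 + 1/1.3) = 30 × 1.76923 ≈ 53.077 mm.

53.08 mm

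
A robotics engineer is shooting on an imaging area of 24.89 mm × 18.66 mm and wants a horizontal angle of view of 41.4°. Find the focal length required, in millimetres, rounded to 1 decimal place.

From α = 2·arctan(w/2f) we get f = w / (2·tan(α/2)).
With w = 24.89 mm and α/2 = 20.7°, tan(α/2) ≈ 0.37787, so f ≈ 24.89 / 0.75574 ≈ 32.9347 mm.

32.9 mm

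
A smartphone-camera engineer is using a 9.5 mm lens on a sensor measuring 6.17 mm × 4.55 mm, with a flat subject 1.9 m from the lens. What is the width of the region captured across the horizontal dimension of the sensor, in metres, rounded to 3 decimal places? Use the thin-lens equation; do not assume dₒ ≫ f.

1.228 m

dₒ: 1.9 m = 1900 mm.
Similar triangles through the lens centre give W/dₒ = w/dᵢ; with 1/f = 1/dₒ + 1/dᵢ this gives W = w·(dₒ − f)/f.
W = 6.17 mm × (1900 − 9.5) / 9.5 = 6.17 × 199.0000 ≈ 1227.830 mm = 1.22783 m.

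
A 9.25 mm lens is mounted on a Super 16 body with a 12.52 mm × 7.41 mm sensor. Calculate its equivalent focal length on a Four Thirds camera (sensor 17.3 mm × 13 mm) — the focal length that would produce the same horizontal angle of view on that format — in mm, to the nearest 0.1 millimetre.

Equal angle of view means equal width/f ratio, so f₂ = f₁ · (width₂/width₁) = 9.25 × 17.3/12.52.
f₂ = 9.25 × 1.38179 ≈ 12.782 mm.

12.8 mm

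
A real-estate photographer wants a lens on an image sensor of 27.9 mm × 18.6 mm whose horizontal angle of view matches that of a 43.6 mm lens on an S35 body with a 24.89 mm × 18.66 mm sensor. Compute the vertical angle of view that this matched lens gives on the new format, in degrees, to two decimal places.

Equal horizontal AOV ⇒ f₂ = f₁ · 27.9/24.89 = 43.6 × 1.12093 ≈ 48.8726 mm.
Vertical AOV on the new format = 2·arctan(18.6 / (2 × 48.8726)) = 2·arctan(0.19029) ≈ 21.5481°.

21.55°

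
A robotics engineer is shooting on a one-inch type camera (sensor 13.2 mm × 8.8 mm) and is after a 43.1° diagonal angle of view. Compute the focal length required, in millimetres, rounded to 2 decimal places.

20.09 mm

Sensor diagonal = √(13.2² + 8.8²) = √251.6800 ≈ 15.8644 mm.
From α = 2·arctan(d/2f) we get f = d / (2·tan(α/2)).
With d = 15.8644 mm and α/2 = 21.55°, tan(α/2) ≈ 0.39492, so f ≈ 15.8644 / 0.78984 ≈ 20.0857 mm.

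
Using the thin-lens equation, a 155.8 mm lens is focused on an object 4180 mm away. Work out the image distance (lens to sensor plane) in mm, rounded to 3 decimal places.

1/dᵢ = 1/f − 1/dₒ = 1/155.8 − 1/4180 = 0.0061793 mm⁻¹.
dᵢ = 1/0.0061793 ≈ 161.8319 mm.

161.832 mm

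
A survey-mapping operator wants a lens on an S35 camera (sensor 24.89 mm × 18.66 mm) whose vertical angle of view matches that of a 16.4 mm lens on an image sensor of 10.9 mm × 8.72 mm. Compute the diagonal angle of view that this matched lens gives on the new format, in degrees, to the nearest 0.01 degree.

47.81°

Equal vertical AOV ⇒ f₂ = f₁ · 18.66/8.72 = 16.4 × 2.13991 ≈ 35.0945 mm.
Sensor diagonal = √(24.89² + 18.66²) = √967.7077 ≈ 31.1080 mm.
Diagonal AOV on the new format = 2·arctan(31.1080 / (2 × 35.0945)) = 2·arctan(0.44320) ≈ 47.8062°.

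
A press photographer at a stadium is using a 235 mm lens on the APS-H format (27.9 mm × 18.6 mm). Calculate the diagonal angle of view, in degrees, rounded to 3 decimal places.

Sensor diagonal = √(27.9² + 18.6²) = √1124.3700 ≈ 33.5316 mm.
Angle of view α = 2·arctan(d/2f) with d = 33.5316 mm and f = 235 mm.
d/2f = 0.07134; arctan(0.07134) ≈ 4.0808°, so α ≈ 8.1616°.

8.162°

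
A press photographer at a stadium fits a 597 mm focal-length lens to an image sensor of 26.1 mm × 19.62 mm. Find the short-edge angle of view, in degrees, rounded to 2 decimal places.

1.88°

Angle of view α = 2·arctan(h/2f) with h = 19.62 mm and f = 597 mm.
h/2f = 0.01643; arctan(0.01643) ≈ 0.9414°, so α ≈ 1.8828°.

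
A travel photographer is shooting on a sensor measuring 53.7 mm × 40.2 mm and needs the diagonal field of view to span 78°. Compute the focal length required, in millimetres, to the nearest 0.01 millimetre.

Sensor diagonal = √(53.7² + 40.2²) = √4499.7300 ≈ 67.0800 mm.
From α = 2·arctan(d/2f) we get f = d / (2·tan(α/2)).
With d = 67.0800 mm and α/2 = 39°, tan(α/2) ≈ 0.80978, so f ≈ 67.0800 / 1.61957 ≈ 41.4185 mm.

41.42 mm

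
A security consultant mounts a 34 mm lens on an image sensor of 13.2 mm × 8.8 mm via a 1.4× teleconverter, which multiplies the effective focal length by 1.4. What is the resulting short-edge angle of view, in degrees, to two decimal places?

10.56°

Effective focal length f = 34 × 1.4 = 47.6 mm.
α = 2·arctan(8.8 / (2 × 47.6)) = 2·arctan(0.09244) ≈ 10.5625°.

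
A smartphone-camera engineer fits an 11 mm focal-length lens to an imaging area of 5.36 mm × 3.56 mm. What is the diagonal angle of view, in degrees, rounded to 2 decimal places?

Sensor diagonal = √(5.36² + 3.56²) = √41.4032 ≈ 6.4345 mm.
Angle of view α = 2·arctan(d/2f) with d = 6.4345 mm and f = 11 mm.
d/2f = 0.29248; arctan(0.29248) ≈ 16.3031°, so α ≈ 32.6061°.

32.61°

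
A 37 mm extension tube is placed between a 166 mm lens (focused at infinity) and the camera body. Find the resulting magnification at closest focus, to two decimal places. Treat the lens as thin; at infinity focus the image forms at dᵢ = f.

The tube moves the image plane from f to f + e, so dᵢ = 166 + 37 = 203 mm. Focus is achieved when 1/f = 1/dₒ + 1/dᵢ, giving dₒ = 1/(1/f − 1/(f+e)).
Magnification m = dᵢ/dₒ = (f+e)·(1/f − 1/(f+e)) = e/f = 37/166 ≈ 0.2229.

0.22×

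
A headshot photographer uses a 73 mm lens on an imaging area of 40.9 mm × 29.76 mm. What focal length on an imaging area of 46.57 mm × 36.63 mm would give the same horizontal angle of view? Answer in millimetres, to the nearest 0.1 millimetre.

83.1 mm

Equal angle of view means equal width/f ratio, so f₂ = f₁ · (width₂/width₁) = 73 × 46.57/40.9.
f₂ = 73 × 1.13863 ≈ 83.120 mm.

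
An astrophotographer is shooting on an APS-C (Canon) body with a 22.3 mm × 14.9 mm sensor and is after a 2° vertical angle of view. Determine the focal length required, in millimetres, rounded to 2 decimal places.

426.81 mm

From α = 2·arctan(h/2f) we get f = h / (2·tan(α/2)).
With h = 14.9 mm and α/2 = 1°, tan(α/2) ≈ 0.01746, so f ≈ 14.9 / 0.03491 ≈ 426.8102 mm.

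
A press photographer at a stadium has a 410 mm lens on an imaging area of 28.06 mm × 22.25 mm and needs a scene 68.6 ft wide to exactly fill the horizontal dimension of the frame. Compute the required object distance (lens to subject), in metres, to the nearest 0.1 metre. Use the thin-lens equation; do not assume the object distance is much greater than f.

W: 68.6 ft × 304.8 mm/ft = 20909.28 mm.
Magnification m = w/W = dᵢ/dₒ; combined with 1/f = 1/dₒ + 1/dᵢ this gives dₒ = f·(1 + W/w).
dₒ = 410 mm × (1 + 20909.3/28.06) = 410 × 746.1632 ≈ 305926.911 mm = 305.927 m.

305.9 m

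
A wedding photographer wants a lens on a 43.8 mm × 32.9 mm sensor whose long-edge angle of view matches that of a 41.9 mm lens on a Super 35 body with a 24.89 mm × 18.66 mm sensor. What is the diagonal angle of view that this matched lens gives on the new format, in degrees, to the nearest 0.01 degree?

40.76°

Equal long-edge AOV ⇒ f₂ = f₁ · 43.8/24.89 = 41.9 × 1.75974 ≈ 73.7332 mm.
Sensor diagonal = √(43.8² + 32.9²) = √3000.8500 ≈ 54.7800 mm.
Diagonal AOV on the new format = 2·arctan(54.7800 / (2 × 73.7332)) = 2·arctan(0.37147) ≈ 40.7575°.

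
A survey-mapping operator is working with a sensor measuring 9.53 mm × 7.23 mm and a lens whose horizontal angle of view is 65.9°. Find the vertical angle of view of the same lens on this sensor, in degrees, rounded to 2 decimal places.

52.37°

From the horizontal AOV: f = 9.53 / (2·tan(32.95°)) = 9.53 / 1.29634 ≈ 7.3515 mm.
Vertical AOV = 2·arctan(7.23 / (2 × 7.3515)) = 2·arctan(0.49174) ≈ 52.3701°.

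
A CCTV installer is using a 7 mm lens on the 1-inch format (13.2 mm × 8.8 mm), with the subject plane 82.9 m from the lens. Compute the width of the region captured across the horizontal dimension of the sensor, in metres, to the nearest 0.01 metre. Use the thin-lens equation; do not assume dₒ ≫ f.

156.31 m

dₒ: 82.9 m = 82900 mm.
Similar triangles through the lens centre give W/dₒ = w/dᵢ; with 1/f = 1/dₒ + 1/dᵢ this gives W = w·(dₒ − f)/f.
W = 13.2 mm × (82900 − 7) / 7 = 13.2 × 11841.8571 ≈ 156312.514 mm = 156.313 m.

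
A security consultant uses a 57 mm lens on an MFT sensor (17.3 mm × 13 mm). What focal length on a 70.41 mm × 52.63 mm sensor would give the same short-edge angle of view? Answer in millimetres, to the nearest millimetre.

231 mm

Equal angle of view means equal height/f ratio, so f₂ = f₁ · (height₂/height₁) = 57 × 52.63/13.
f₂ = 57 × 4.04846 ≈ 230.762 mm.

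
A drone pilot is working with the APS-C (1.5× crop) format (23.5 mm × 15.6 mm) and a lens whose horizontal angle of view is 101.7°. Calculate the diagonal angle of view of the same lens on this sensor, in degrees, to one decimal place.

111.7°

From the horizontal AOV: f = 23.5 / (2·tan(50.85°)) = 23.5 / 2.45662 ≈ 9.5660 mm.
Sensor diagonal = √(23.5² + 15.6²) = √795.6100 ≈ 28.2066 mm.
Diagonal AOV = 2·arctan(28.2066 / (2 × 9.5660)) = 2·arctan(1.47431) ≈ 111.7033°.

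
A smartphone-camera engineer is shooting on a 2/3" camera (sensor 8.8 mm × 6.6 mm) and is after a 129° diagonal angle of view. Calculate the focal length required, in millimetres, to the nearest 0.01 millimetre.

Sensor diagonal = √(8.8² + 6.6²) = √121.0000 ≈ 11.0000 mm.
From α = 2·arctan(d/2f) we get f = d / (2·tan(α/2)).
With d = 11.0000 mm and α/2 = 64.5°, tan(α/2) ≈ 2.09654, so f ≈ 11.0000 / 4.19309 ≈ 2.6234 mm.

2.62 mm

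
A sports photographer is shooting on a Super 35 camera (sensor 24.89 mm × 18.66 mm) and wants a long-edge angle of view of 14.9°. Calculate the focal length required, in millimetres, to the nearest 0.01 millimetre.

From α = 2·arctan(w/2f) we get f = w / (2·tan(α/2)).
With w = 24.89 mm and α/2 = 7.45°, tan(α/2) ≈ 0.13076, so f ≈ 24.89 / 0.26153 ≈ 95.1709 mm.

95.17 mm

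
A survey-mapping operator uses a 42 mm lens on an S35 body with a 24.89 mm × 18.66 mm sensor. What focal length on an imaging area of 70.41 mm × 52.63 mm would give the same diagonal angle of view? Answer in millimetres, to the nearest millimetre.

119 mm

Sensor diagonal = √(24.89² + 18.66²) = √967.7077 ≈ 31.1080 mm.
Sensor diagonal = √(70.41² + 52.63²) = √7727.4850 ≈ 87.9061 mm.
Equal angle of view means equal diagonal/f ratio, so f₂ = f₁ · (diagonal₂/diagonal₁) = 42 × 87.9061/31.1080.
f₂ = 42 × 2.82584 ≈ 118.685 mm.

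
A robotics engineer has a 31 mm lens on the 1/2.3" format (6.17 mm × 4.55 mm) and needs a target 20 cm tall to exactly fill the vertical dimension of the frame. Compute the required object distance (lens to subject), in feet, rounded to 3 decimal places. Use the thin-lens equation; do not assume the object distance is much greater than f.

W: 20 cm = 200 mm.
Magnification m = h/W = dᵢ/dₒ; combined with 1/f = 1/dₒ + 1/dᵢ this gives dₒ = f·(1 + W/h).
dₒ = 31 mm × (1 + 200/4.55) = 31 × 44.9560 ≈ 1393.637 mm = 1393.637/304.8 ft = 4.5723 ft.

4.572 ft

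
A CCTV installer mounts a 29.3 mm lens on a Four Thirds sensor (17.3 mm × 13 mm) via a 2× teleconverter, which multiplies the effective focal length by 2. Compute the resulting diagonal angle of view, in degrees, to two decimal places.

Effective focal length f = 29.3 × 2 = 58.6 mm.
Sensor diagonal = √(17.3² + 13²) = √468.2900 ≈ 21.6400 mm.
α = 2·arctan(21.640 / (2 × 58.6)) = 2·arctan(0.18464) ≈ 20.9227°.

20.92°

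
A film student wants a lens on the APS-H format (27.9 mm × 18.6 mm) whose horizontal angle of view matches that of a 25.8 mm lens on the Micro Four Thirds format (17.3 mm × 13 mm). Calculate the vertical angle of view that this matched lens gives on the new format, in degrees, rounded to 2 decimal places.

Equal horizontal AOV ⇒ f₂ = f₁ · 27.9/17.3 = 25.8 × 1.61272 ≈ 41.6081 mm.
Vertical AOV on the new format = 2·arctan(18.6 / (2 × 41.6081)) = 2·arctan(0.22351) ≈ 25.1987°.

25.20°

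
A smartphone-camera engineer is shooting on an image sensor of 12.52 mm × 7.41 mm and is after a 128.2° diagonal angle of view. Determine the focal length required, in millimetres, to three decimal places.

Sensor diagonal = √(12.52² + 7.41²) = √211.6585 ≈ 14.5485 mm.
From α = 2·arctan(d/2f) we get f = d / (2·tan(α/2)).
With d = 14.5485 mm and α/2 = 64.1°, tan(α/2) ≈ 2.05942, so f ≈ 14.5485 / 4.11884 ≈ 3.5322 mm.

3.532 mm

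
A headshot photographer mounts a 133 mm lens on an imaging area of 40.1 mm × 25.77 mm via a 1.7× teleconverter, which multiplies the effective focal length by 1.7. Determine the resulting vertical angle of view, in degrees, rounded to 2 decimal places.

Effective focal length f = 133 × 1.7 = 226.1 mm.
α = 2·arctan(25.77 / (2 × 226.1)) = 2·arctan(0.05699) ≈ 6.5233°.

6.52°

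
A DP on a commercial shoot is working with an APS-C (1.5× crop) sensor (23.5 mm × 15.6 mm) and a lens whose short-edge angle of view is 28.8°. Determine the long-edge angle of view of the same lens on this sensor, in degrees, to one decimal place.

From the short-edge AOV: f = 15.6 / (2·tan(14.4°)) = 15.6 / 0.51351 ≈ 30.3790 mm.
Long-edge AOV = 2·arctan(23.5 / (2 × 30.3790)) = 2·arctan(0.38678) ≈ 42.2910°.

42.3°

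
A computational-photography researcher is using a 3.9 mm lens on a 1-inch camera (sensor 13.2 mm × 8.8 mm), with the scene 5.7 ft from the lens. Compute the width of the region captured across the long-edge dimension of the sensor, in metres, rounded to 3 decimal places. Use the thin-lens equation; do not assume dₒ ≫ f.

5.867 m

dₒ: 5.7 ft × 304.8 mm/ft = 1737.36 mm.
Similar triangles through the lens centre give W/dₒ = w/dᵢ; with 1/f = 1/dₒ + 1/dᵢ this gives W = w·(dₒ − f)/f.
W = 13.2 mm × (1737.36 − 3.9) / 3.9 = 13.2 × 444.4769 ≈ 5867.095 mm = 5.8671 m.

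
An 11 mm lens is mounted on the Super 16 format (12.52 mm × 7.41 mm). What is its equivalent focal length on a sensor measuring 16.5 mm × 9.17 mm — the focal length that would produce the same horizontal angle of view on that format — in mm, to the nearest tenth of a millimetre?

Equal angle of view means equal width/f ratio, so f₂ = f₁ · (width₂/width₁) = 11 × 16.5/12.52.
f₂ = 11 × 1.31789 ≈ 14.497 mm.

14.5 mm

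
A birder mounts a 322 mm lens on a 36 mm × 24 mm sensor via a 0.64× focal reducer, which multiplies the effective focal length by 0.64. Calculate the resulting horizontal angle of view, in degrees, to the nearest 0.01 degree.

9.98°

Effective focal length f = 322 × 0.64 = 206.08 mm.
α = 2·arctan(36 / (2 × 206.08)) = 2·arctan(0.08734) ≈ 9.9836°.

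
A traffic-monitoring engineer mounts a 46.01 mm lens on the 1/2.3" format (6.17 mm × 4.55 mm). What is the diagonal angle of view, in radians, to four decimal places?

0.1662 rad

Sensor diagonal = √(6.17² + 4.55²) = √58.7714 ≈ 7.6663 mm.
Angle of view α = 2·arctan(d/2f) with d = 7.6663 mm and f = 46.01 mm.
d/2f = 0.08331; arctan(0.08331) ≈ 0.0831 rad, so α ≈ 0.1662 rad.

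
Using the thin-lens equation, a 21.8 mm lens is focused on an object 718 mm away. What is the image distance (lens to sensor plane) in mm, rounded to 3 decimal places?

22.483 mm

1/dᵢ = 1/f − 1/dₒ = 1/21.8 − 1/718 = 0.0444788 mm⁻¹.
dᵢ = 1/0.0444788 ≈ 22.4826 mm.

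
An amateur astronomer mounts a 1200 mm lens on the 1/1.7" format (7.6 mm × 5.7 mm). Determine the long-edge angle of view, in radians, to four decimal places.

0.0063 rad

Angle of view α = 2·arctan(w/2f) with w = 7.6 mm and f = 1200 mm.
w/2f = 0.00317; arctan(0.00317) ≈ 0.0032 rad, so α ≈ 0.0063 rad.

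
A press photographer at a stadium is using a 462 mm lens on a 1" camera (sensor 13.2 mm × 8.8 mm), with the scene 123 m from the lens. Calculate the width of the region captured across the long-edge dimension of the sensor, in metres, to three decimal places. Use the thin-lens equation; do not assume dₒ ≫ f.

dₒ: 123 m = 123000 mm.
Similar triangles through the lens centre give W/dₒ = w/dᵢ; with 1/f = 1/dₒ + 1/dᵢ this gives W = w·(dₒ − f)/f.
W = 13.2 mm × (123000 − 462) / 462 = 13.2 × 265.2338 ≈ 3501.086 mm = 3.50109 m.

3.501 m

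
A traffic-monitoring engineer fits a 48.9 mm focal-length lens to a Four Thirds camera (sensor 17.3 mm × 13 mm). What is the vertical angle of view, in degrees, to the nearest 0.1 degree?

Angle of view α = 2·arctan(h/2f) with h = 13 mm and f = 48.9 mm.
h/2f = 0.13292; arctan(0.13292) ≈ 7.5716°, so α ≈ 15.1432°.

15.1°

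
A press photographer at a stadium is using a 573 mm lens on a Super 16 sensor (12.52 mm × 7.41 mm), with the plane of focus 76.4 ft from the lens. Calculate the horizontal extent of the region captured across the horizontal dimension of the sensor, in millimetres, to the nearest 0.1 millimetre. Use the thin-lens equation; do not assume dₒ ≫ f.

496.3 mm

dₒ: 76.4 ft × 304.8 mm/ft = 23286.72 mm.
Similar triangles through the lens centre give W/dₒ = w/dᵢ; with 1/f = 1/dₒ + 1/dᵢ this gives W = w·(dₒ − f)/f.
W = 12.52 mm × (23286.7 − 573) / 573 = 12.52 × 39.6400 ≈ 496.293 mm.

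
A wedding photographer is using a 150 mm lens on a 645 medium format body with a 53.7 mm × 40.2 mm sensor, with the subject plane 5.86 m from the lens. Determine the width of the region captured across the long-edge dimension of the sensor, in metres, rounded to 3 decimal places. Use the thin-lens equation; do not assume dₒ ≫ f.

2.044 m

dₒ: 5.86 m = 5860 mm.
Similar triangles through the lens centre give W/dₒ = w/dᵢ; with 1/f = 1/dₒ + 1/dᵢ this gives W = w·(dₒ − f)/f.
W = 53.7 mm × (5860 − 150) / 150 = 53.7 × 38.0667 ≈ 2044.180 mm = 2.04418 m.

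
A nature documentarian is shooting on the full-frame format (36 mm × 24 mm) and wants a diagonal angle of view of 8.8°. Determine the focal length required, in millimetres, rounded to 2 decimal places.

Sensor diagonal = √(36² + 24²) = √1872.0000 ≈ 43.2666 mm.
From α = 2·arctan(d/2f) we get f = d / (2·tan(α/2)).
With d = 43.2666 mm and α/2 = 4.4°, tan(α/2) ≈ 0.07695, so f ≈ 43.2666 / 0.15389 ≈ 281.1499 mm.

281.15 mm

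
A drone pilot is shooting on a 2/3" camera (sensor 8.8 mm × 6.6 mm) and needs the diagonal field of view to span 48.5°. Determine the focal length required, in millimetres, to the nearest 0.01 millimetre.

12.21 mm

Sensor diagonal = √(8.8² + 6.6²) = √121.0000 ≈ 11.0000 mm.
From α = 2·arctan(d/2f) we get f = d / (2·tan(α/2)).
With d = 11.0000 mm and α/2 = 24.25°, tan(α/2) ≈ 0.45047, so f ≈ 11.0000 / 0.90093 ≈ 12.2095 mm.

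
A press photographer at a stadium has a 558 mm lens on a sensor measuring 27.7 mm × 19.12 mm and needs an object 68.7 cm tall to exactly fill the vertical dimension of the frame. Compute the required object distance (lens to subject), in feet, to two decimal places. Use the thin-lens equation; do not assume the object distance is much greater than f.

67.61 ft

W: 68.7 cm = 687 mm.
Magnification m = h/W = dᵢ/dₒ; combined with 1/f = 1/dₒ + 1/dᵢ this gives dₒ = f·(1 + W/h).
dₒ = 558 mm × (1 + 687/19.12) = 558 × 36.9310 ≈ 20607.477 mm = 20607.477/304.8 ft = 67.6098 ft.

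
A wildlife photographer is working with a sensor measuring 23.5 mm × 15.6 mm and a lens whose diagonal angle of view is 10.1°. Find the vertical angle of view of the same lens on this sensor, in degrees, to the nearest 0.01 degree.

Sensor diagonal = √(23.5² + 15.6²) = √795.6100 ≈ 28.2066 mm.
From the diagonal AOV: f = 28.2066 / (2·tan(5.05°)) = 28.2066 / 0.17674 ≈ 159.5970 mm.
Vertical AOV = 2·arctan(15.6 / (2 × 159.5970)) = 2·arctan(0.04887) ≈ 5.5960°.

5.60°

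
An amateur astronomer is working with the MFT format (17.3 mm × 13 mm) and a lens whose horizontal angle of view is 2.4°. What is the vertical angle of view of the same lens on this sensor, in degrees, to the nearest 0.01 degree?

1.80°

From the horizontal AOV: f = 17.3 / (2·tan(1.2°)) = 17.3 / 0.04189 ≈ 412.9467 mm.
Vertical AOV = 2·arctan(13 / (2 × 412.9467)) = 2·arctan(0.01574) ≈ 1.8036°.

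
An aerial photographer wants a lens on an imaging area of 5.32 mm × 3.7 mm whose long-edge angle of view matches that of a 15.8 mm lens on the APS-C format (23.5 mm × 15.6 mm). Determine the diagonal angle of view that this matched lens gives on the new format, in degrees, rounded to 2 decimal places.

84.34°

Equal long-edge AOV ⇒ f₂ = f₁ · 5.32/23.5 = 15.8 × 0.22638 ≈ 3.5769 mm.
Sensor diagonal = √(5.32² + 3.7²) = √41.9924 ≈ 6.4802 mm.
Diagonal AOV on the new format = 2·arctan(6.4802 / (2 × 3.5769)) = 2·arctan(0.90585) ≈ 84.3435°.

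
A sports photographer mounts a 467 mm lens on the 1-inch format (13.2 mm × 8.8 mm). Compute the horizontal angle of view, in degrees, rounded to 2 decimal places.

Angle of view α = 2·arctan(w/2f) with w = 13.2 mm and f = 467 mm.
w/2f = 0.01413; arctan(0.01413) ≈ 0.8097°, so α ≈ 1.6194°.

1.62°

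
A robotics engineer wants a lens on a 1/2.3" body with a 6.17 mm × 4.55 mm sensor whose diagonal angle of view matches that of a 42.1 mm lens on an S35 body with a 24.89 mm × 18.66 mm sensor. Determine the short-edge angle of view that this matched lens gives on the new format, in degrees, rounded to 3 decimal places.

24.736°

Sensor diagonal = √(24.89² + 18.66²) = √967.7077 ≈ 31.1080 mm.
Sensor diagonal = √(6.17² + 4.55²) = √58.7714 ≈ 7.6663 mm.
Equal diagonal AOV ⇒ f₂ = f₁ · 7.6663/31.1080 = 42.1 × 0.24644 ≈ 10.3751 mm.
Short-edge AOV on the new format = 2·arctan(4.55 / (2 × 10.3751)) = 2·arctan(0.21927) ≈ 24.7355°.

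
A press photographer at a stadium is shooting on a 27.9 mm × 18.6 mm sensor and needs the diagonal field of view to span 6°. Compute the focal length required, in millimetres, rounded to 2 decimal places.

319.91 mm

Sensor diagonal = √(27.9² + 18.6²) = √1124.3700 ≈ 33.5316 mm.
From α = 2·arctan(d/2f) we get f = d / (2·tan(α/2)).
With d = 33.5316 mm and α/2 = 3°, tan(α/2) ≈ 0.05241, so f ≈ 33.5316 / 0.10482 ≈ 319.9108 mm.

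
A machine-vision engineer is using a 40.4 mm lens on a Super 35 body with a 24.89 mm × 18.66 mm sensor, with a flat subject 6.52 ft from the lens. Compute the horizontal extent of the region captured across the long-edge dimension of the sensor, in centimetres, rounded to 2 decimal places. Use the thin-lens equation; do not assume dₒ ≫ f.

119.95 cm

dₒ: 6.52 ft × 304.8 mm/ft = 1987.30 mm.
Similar triangles through the lens centre give W/dₒ = w/dᵢ; with 1/f = 1/dₒ + 1/dᵢ this gives W = w·(dₒ − f)/f.
W = 24.89 mm × (1987.3 − 40.4) / 40.4 = 24.89 × 48.1905 ≈ 1199.461 mm = 119.946 cm.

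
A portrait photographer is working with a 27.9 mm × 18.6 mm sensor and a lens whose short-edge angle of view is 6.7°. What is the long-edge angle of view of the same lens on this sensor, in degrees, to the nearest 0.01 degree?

10.04°

From the short-edge AOV: f = 18.6 / (2·tan(3.35°)) = 18.6 / 0.11707 ≈ 158.8786 mm.
Long-edge AOV = 2·arctan(27.9 / (2 × 158.8786)) = 2·arctan(0.08780) ≈ 10.0357°.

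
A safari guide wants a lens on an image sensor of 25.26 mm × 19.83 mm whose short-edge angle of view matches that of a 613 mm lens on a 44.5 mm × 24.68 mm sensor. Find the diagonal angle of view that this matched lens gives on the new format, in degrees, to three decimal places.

Equal short-edge AOV ⇒ f₂ = f₁ · 19.83/24.68 = 613 × 0.80348 ≈ 492.5361 mm.
Sensor diagonal = √(25.26² + 19.83²) = √1031.2965 ≈ 32.1138 mm.
Diagonal AOV on the new format = 2·arctan(32.1138 / (2 × 492.5361)) = 2·arctan(0.03260) ≈ 3.7344°.

3.734°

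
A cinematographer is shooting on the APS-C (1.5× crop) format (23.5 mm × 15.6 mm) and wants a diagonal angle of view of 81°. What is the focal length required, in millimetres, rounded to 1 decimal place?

Sensor diagonal = √(23.5² + 15.6²) = √795.6100 ≈ 28.2066 mm.
From α = 2·arctan(d/2f) we get f = d / (2·tan(α/2)).
With d = 28.2066 mm and α/2 = 40.5°, tan(α/2) ≈ 0.85408, so f ≈ 28.2066 / 1.70816 ≈ 16.5128 mm.

16.5 mm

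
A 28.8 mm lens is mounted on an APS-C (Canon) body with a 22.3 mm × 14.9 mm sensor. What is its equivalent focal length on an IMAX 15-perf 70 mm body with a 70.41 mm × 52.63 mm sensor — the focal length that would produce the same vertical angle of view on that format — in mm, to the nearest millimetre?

Equal angle of view means equal height/f ratio, so f₂ = f₁ · (height₂/height₁) = 28.8 × 52.63/14.9.
f₂ = 28.8 × 3.53221 ≈ 101.728 mm.

102 mm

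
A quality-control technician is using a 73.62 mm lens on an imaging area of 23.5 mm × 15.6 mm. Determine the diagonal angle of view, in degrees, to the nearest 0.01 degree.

Sensor diagonal = √(23.5² + 15.6²) = √795.6100 ≈ 28.2066 mm.
Angle of view α = 2·arctan(d/2f) with d = 28.2066 mm and f = 73.62 mm.
d/2f = 0.19157; arctan(0.19157) ≈ 10.8447°, so α ≈ 21.6894°.

21.69°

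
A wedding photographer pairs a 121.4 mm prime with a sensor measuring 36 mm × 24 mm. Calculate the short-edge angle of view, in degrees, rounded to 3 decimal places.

Angle of view α = 2·arctan(h/2f) with h = 24 mm and f = 121.4 mm.
h/2f = 0.09885; arctan(0.09885) ≈ 5.6452°, so α ≈ 11.2903°.

11.290°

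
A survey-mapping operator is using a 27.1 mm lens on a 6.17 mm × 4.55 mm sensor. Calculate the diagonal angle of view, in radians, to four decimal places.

0.2810 rad

Sensor diagonal = √(6.17² + 4.55²) = √58.7714 ≈ 7.6663 mm.
Angle of view α = 2·arctan(d/2f) with d = 7.6663 mm and f = 27.1 mm.
d/2f = 0.14144; arctan(0.14144) ≈ 0.1405 rad, so α ≈ 0.2810 rad.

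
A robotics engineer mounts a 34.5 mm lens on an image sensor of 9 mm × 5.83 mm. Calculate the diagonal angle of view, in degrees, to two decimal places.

17.67°

Sensor diagonal = √(9² + 5.83²) = √114.9889 ≈ 10.7233 mm.
Angle of view α = 2·arctan(d/2f) with d = 10.7233 mm and f = 34.5 mm.
d/2f = 0.15541; arctan(0.15541) ≈ 8.8337°, so α ≈ 17.6673°.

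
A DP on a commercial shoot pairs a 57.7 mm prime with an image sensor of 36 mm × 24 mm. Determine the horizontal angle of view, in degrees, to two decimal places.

34.65°

Angle of view α = 2·arctan(w/2f) with w = 36 mm and f = 57.7 mm.
w/2f = 0.31196; arctan(0.31196) ≈ 17.3257°, so α ≈ 34.6515°.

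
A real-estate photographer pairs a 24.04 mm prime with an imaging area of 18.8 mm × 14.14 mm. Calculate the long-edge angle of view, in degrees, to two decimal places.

Angle of view α = 2·arctan(w/2f) with w = 18.8 mm and f = 24.04 mm.
w/2f = 0.39101; arctan(0.39101) ≈ 21.3562°, so α ≈ 42.7125°.

42.71°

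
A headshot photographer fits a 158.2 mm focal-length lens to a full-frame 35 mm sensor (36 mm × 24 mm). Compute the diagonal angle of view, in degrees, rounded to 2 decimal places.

15.57°

Sensor diagonal = √(36² + 24²) = √1872.0000 ≈ 43.2666 mm.
Angle of view α = 2·arctan(d/2f) with d = 43.2666 mm and f = 158.2 mm.
d/2f = 0.13675; arctan(0.13675) ≈ 7.7867°, so α ≈ 15.5734°.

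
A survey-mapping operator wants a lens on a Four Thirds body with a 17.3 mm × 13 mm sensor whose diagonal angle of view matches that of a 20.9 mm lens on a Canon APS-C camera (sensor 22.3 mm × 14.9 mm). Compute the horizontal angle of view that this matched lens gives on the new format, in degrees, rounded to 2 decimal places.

54.31°

Sensor diagonal = √(22.3² + 14.9²) = √719.3000 ≈ 26.8198 mm.
Sensor diagonal = √(17.3² + 13²) = √468.2900 ≈ 21.6400 mm.
Equal diagonal AOV ⇒ f₂ = f₁ · 21.6400/26.8198 = 20.9 × 0.80687 ≈ 16.8635 mm.
Horizontal AOV on the new format = 2·arctan(17.3 / (2 × 16.8635)) = 2·arctan(0.51294) ≈ 54.3103°.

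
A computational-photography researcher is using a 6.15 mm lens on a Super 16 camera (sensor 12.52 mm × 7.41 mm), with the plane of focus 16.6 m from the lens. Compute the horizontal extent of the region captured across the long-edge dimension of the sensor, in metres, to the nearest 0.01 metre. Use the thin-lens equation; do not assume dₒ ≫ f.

33.78 m

dₒ: 16.6 m = 16600 mm.
Similar triangles through the lens centre give W/dₒ = w/dᵢ; with 1/f = 1/dₒ + 1/dᵢ this gives W = w·(dₒ − f)/f.
W = 12.52 mm × (16600 − 6.15) / 6.15 = 12.52 × 2698.1870 ≈ 33781.301 mm = 33.7813 m.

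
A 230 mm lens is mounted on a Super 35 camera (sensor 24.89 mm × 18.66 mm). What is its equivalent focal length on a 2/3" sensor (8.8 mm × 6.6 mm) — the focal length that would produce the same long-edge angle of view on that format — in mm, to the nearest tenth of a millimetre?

81.3 mm

Equal angle of view means equal width/f ratio, so f₂ = f₁ · (width₂/width₁) = 230 × 8.8/24.89.
f₂ = 230 × 0.35356 ≈ 81.318 mm.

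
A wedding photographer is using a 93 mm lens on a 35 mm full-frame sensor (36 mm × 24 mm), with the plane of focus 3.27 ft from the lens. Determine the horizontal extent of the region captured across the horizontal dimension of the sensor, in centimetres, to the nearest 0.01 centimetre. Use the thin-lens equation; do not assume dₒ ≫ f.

34.98 cm

dₒ: 3.27 ft × 304.8 mm/ft = 996.70 mm.
Similar triangles through the lens centre give W/dₒ = w/dᵢ; with 1/f = 1/dₒ + 1/dᵢ this gives W = w·(dₒ − f)/f.
W = 36 mm × (996.696 − 93) / 93 = 36 × 9.7172 ≈ 349.818 mm = 34.9818 cm.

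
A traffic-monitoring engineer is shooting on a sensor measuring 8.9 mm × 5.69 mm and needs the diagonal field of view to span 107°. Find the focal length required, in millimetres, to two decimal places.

3.91 mm

Sensor diagonal = √(8.9² + 5.69²) = √111.5861 ≈ 10.5634 mm.
From α = 2·arctan(d/2f) we get f = d / (2·tan(α/2)).
With d = 10.5634 mm and α/2 = 53.5°, tan(α/2) ≈ 1.35142, so f ≈ 10.5634 / 2.70284 ≈ 3.9083 mm.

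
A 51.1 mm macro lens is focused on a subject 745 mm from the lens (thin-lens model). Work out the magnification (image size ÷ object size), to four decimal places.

Thin lens: 1/f = 1/dₒ + 1/dᵢ → 1/dᵢ = 1/51.1 − 1/745 = 0.0182272 mm⁻¹, so dᵢ ≈ 54.8631 mm.
Magnification m = dᵢ/dₒ = 54.8631/745 ≈ 0.07364.

0.0736×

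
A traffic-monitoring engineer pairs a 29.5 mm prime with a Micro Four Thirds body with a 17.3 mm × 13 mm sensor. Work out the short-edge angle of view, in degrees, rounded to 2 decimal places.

Angle of view α = 2·arctan(h/2f) with h = 13 mm and f = 29.5 mm.
h/2f = 0.22034; arctan(0.22034) ≈ 12.4259°, so α ≈ 24.8519°.

24.85°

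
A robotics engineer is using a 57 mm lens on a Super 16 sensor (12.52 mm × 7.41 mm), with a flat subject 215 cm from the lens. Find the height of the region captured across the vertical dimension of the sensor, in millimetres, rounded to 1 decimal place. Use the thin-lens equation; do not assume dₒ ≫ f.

dₒ: 215 cm = 2150 mm.
Similar triangles through the lens centre give W/dₒ = h/dᵢ; with 1/f = 1/dₒ + 1/dᵢ this gives W = h·(dₒ − f)/f.
W = 7.41 mm × (2150 − 57) / 57 = 7.41 × 36.7193 ≈ 272.090 mm.

272.1 mm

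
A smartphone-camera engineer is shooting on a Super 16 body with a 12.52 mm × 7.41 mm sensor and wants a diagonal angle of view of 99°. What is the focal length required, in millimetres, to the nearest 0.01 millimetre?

6.21 mm

Sensor diagonal = √(12.52² + 7.41²) = √211.6585 ≈ 14.5485 mm.
From α = 2·arctan(d/2f) we get f = d / (2·tan(α/2)).
With d = 14.5485 mm and α/2 = 49.5°, tan(α/2) ≈ 1.17085, so f ≈ 14.5485 / 2.34170 ≈ 6.2128 mm.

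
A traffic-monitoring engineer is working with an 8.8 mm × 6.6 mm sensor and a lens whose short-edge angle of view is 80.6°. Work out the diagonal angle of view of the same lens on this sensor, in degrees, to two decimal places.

From the short-edge AOV: f = 6.6 / (2·tan(40.3°)) = 6.6 / 1.69612 ≈ 3.8912 mm.
Sensor diagonal = √(8.8² + 6.6²) = √121.0000 ≈ 11.0000 mm.
Diagonal AOV = 2·arctan(11.0000 / (2 × 3.8912)) = 2·arctan(1.41344) ≈ 109.4415°.

109.44°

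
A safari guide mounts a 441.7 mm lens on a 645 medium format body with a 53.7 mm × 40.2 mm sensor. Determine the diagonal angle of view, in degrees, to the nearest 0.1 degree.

8.7°

Sensor diagonal = √(53.7² + 40.2²) = √4499.7300 ≈ 67.0800 mm.
Angle of view α = 2·arctan(d/2f) with d = 67.0800 mm and f = 441.7 mm.
d/2f = 0.07593; arctan(0.07593) ≈ 4.3424°, so α ≈ 8.6847°.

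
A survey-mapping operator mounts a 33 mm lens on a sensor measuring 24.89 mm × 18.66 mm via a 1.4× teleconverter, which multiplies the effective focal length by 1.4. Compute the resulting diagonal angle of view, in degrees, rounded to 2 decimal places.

Effective focal length f = 33 × 1.4 = 46.2 mm.
Sensor diagonal = √(24.89² + 18.66²) = √967.7077 ≈ 31.1080 mm.
α = 2·arctan(31.108 / (2 × 46.2)) = 2·arctan(0.33667) ≈ 37.2133°.

37.21°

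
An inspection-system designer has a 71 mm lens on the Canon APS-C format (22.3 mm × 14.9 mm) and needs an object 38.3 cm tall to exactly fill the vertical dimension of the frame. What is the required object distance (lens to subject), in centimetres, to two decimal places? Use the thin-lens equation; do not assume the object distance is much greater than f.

189.60 cm

W: 38.3 cm = 383 mm.
Magnification m = h/W = dᵢ/dₒ; combined with 1/f = 1/dₒ + 1/dᵢ this gives dₒ = f·(1 + W/h).
dₒ = 71 mm × (1 + 383/14.9) = 71 × 26.7047 ≈ 1896.034 mm = 189.603 cm.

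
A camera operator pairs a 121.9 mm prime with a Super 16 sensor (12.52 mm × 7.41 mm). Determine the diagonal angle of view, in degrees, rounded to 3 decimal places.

6.830°

Sensor diagonal = √(12.52² + 7.41²) = √211.6585 ≈ 14.5485 mm.
Angle of view α = 2·arctan(d/2f) with d = 14.5485 mm and f = 121.9 mm.
d/2f = 0.05967; arctan(0.05967) ≈ 3.4150°, so α ≈ 6.8300°.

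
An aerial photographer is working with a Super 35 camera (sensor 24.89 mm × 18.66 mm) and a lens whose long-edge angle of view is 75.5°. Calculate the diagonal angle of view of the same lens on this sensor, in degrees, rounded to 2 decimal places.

From the long-edge AOV: f = 24.89 / (2·tan(37.75°)) = 24.89 / 1.54857 ≈ 16.0729 mm.
Sensor diagonal = √(24.89² + 18.66²) = √967.7077 ≈ 31.1080 mm.
Diagonal AOV = 2·arctan(31.1080 / (2 × 16.0729)) = 2·arctan(0.96771) ≈ 88.1199°.

88.12°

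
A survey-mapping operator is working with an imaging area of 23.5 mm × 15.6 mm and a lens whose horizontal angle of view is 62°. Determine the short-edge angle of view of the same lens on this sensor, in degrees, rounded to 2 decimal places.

43.49°

From the horizontal AOV: f = 23.5 / (2·tan(31°)) = 23.5 / 1.20172 ≈ 19.5553 mm.
Short-edge AOV = 2·arctan(15.6 / (2 × 19.5553)) = 2·arctan(0.39887) ≈ 43.4911°.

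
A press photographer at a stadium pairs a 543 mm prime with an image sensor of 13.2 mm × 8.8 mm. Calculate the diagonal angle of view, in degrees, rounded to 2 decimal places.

1.67°

Sensor diagonal = √(13.2² + 8.8²) = √251.6800 ≈ 15.8644 mm.
Angle of view α = 2·arctan(d/2f) with d = 15.8644 mm and f = 543 mm.
d/2f = 0.01461; arctan(0.01461) ≈ 0.8369°, so α ≈ 1.6738°.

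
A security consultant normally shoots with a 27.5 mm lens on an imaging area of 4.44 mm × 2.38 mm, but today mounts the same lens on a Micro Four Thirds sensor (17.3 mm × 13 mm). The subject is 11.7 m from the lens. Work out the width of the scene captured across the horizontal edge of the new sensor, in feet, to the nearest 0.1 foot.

24.1 ft

The focal length stays 27.5 mm; the relevant sensor dimension is now w = 17.3 mm. Object distance dₒ = 11.7 m = 11700 mm.
Thin-lens field width W = w·(dₒ − f)/f = 17.3 × (11700 − 27.5)/27.5 ≈ 7343.064 mm = 7343.064/304.8 ft = 24.0914 ft.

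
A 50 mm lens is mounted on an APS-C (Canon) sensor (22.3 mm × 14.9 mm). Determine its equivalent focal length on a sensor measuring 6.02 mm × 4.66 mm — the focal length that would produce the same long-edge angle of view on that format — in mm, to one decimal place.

Equal angle of view means equal width/f ratio, so f₂ = f₁ · (width₂/width₁) = 50 × 6.02/22.3.
f₂ = 50 × 0.26996 ≈ 13.498 mm.

13.5 mm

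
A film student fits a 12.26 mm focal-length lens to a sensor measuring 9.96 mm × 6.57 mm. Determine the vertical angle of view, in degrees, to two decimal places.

30.00°

Angle of view α = 2·arctan(h/2f) with h = 6.57 mm and f = 12.26 mm.
h/2f = 0.26794; arctan(0.26794) ≈ 14.9998°, so α ≈ 29.9995°.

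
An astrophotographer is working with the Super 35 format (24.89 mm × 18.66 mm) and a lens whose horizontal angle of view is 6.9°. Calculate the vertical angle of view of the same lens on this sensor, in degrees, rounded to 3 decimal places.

5.176°

From the horizontal AOV: f = 24.89 / (2·tan(3.45°)) = 24.89 / 0.12057 ≈ 206.4301 mm.
Vertical AOV = 2·arctan(18.66 / (2 × 206.4301)) = 2·arctan(0.04520) ≈ 5.1757°.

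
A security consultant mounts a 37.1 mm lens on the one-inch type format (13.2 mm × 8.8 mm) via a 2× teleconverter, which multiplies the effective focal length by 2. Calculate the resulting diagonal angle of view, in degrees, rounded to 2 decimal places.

12.20°

Effective focal length f = 37.1 × 2 = 74.2 mm.
Sensor diagonal = √(13.2² + 8.8²) = √251.6800 ≈ 15.8644 mm.
α = 2·arctan(15.864 / (2 × 74.2)) = 2·arctan(0.10690) ≈ 12.2038°.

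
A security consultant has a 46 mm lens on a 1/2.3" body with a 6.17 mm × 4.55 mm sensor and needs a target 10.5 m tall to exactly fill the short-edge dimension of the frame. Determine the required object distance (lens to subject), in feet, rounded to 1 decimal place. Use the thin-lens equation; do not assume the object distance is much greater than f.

348.4 ft

W: 10.5 m = 10500 mm.
Magnification m = h/W = dᵢ/dₒ; combined with 1/f = 1/dₒ + 1/dᵢ this gives dₒ = f·(1 + W/h).
dₒ = 46 mm × (1 + 10500/4.55) = 46 × 2308.6923 ≈ 106199.846 mm = 106199.846/304.8 ft = 348.425 ft.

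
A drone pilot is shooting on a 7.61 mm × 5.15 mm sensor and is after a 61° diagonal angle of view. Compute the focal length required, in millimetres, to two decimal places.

7.80 mm

Sensor diagonal = √(7.61² + 5.15²) = √84.4346 ≈ 9.1888 mm.
From α = 2·arctan(d/2f) we get f = d / (2·tan(α/2)).
With d = 9.1888 mm and α/2 = 30.5°, tan(α/2) ≈ 0.58905, so f ≈ 9.1888 / 1.17809 ≈ 7.7998 mm.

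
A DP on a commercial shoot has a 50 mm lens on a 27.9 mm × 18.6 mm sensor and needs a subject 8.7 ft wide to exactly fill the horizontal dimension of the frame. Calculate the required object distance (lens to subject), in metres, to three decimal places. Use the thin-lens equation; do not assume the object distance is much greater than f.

4.802 m

W: 8.7 ft × 304.8 mm/ft = 2651.76 mm.
Magnification m = w/W = dᵢ/dₒ; combined with 1/f = 1/dₒ + 1/dᵢ this gives dₒ = f·(1 + W/w).
dₒ = 50 mm × (1 + 2651.76/27.9) = 50 × 96.0452 ≈ 4802.258 mm = 4.80226 m.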